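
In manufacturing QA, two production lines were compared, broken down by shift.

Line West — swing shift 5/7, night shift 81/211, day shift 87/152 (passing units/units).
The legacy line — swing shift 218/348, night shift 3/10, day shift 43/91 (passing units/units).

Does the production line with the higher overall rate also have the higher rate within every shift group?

Swing shift: Line West 5/7 = 71.4%, the legacy line 218/348 = 62.6% → Line West
Night shift: Line West 81/211 = 38.4%, the legacy line 3/10 = 30.0% → Line West
Day shift: Line West 87/152 = 57.2%, the legacy line 43/91 = 47.3% → Line West
Overall: Line West 173/370 = 46.8%, the legacy line 264/449 = 58.8% → the legacy line
Line West wins each shift group but the legacy line wins overall — the comparison reverses. Line West's units skew toward night shift, which has a lower base rate.

No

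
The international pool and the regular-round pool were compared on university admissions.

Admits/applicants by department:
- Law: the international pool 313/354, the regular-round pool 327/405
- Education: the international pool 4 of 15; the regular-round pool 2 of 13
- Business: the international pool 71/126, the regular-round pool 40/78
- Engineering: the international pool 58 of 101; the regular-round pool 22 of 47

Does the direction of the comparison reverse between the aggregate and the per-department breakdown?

No

Law: the international pool 313/354 = 88.4%, the regular-round pool 327/405 = 80.7% → the international pool
Education: the international pool 4/15 = 26.7%, the regular-round pool 2/13 = 15.4% → the international pool
Business: the international pool 71/126 = 56.3%, the regular-round pool 40/78 = 51.3% → the international pool
Engineering: the international pool 58/101 = 57.4%, the regular-round pool 22/47 = 46.8% → the international pool
Overall: the international pool 446/596 = 74.8%, the regular-round pool 391/543 = 72.0% → the international pool
The international pool wins overall and in every department group — no reversal.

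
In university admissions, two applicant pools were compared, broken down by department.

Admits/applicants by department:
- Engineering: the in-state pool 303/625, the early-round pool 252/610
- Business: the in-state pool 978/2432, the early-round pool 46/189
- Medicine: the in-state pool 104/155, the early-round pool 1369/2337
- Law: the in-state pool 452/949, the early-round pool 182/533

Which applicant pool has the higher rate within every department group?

Engineering: the in-state pool 303/625 = 48.5%, the early-round pool 252/610 = 41.3% → the in-state pool
Business: the in-state pool 978/2432 = 40.2%, the early-round pool 46/189 = 24.3% → the in-state pool
Medicine: the in-state pool 104/155 = 67.1%, the early-round pool 1369/2337 = 58.6% → the in-state pool
Law: the in-state pool 452/949 = 47.6%, the early-round pool 182/533 = 34.1% → the in-state pool
The in-state pool has the higher rate in all 4 groups.

the in-state pool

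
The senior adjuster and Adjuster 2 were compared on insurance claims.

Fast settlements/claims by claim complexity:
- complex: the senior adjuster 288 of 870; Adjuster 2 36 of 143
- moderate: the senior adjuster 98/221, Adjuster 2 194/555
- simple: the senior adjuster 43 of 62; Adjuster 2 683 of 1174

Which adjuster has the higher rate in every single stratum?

the senior adjuster

Complex: the senior adjuster 288/870 = 33.1%, Adjuster 2 36/143 = 25.2% → the senior adjuster
Moderate: the senior adjuster 98/221 = 44.3%, Adjuster 2 194/555 = 35.0% → the senior adjuster
Simple: the senior adjuster 43/62 = 69.4%, Adjuster 2 683/1174 = 58.2% → the senior adjuster
The senior adjuster has the higher rate in all 3 groups.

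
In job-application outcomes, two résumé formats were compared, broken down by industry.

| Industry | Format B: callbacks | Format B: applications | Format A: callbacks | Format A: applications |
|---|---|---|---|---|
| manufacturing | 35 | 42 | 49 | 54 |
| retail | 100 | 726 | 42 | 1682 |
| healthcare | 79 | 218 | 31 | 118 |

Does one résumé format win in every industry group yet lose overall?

No

Manufacturing: Format B 35/42 = 83.3%, Format A 49/54 = 90.7% → Format A
Retail: Format B 100/726 = 13.8%, Format A 42/1682 = 2.5% → Format B
Healthcare: Format B 79/218 = 36.2%, Format A 31/118 = 26.3% → Format B
Overall: Format B 214/986 = 21.7%, Format A 122/1854 = 6.6% → Format B
Neither sweeps: Format B wins 2 of 3 groups, Format A wins 1. Format B wins overall but not every group — no Simpson reversal.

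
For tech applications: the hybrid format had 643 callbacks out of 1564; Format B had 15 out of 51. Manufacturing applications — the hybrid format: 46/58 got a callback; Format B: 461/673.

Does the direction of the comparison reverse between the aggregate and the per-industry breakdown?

Tech: the hybrid format 643/1564 = 41.1%, Format B 15/51 = 29.4% → the hybrid format
Manufacturing: the hybrid format 46/58 = 79.3%, Format B 461/673 = 68.5% → the hybrid format
Overall: the hybrid format 689/1622 = 42.5%, Format B 476/724 = 65.7% → Format B
The hybrid format wins each industry group but Format B wins overall — the comparison reverses. The hybrid format's applications skew toward tech, which has a lower base rate.

Yes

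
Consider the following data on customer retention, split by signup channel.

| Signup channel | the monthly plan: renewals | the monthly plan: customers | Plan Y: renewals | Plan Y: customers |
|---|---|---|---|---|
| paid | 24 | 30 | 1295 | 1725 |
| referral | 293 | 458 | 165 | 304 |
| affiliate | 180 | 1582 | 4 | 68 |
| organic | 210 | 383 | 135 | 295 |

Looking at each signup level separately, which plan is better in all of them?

Paid: the monthly plan 24/30 = 80.0%, Plan Y 1295/1725 = 75.1% → the monthly plan
Referral: the monthly plan 293/458 = 64.0%, Plan Y 165/304 = 54.3% → the monthly plan
Affiliate: the monthly plan 180/1582 = 11.4%, Plan Y 4/68 = 5.9% → the monthly plan
Organic: the monthly plan 210/383 = 54.8%, Plan Y 135/295 = 45.8% → the monthly plan
The monthly plan has the higher rate in all 4 groups.

the monthly plan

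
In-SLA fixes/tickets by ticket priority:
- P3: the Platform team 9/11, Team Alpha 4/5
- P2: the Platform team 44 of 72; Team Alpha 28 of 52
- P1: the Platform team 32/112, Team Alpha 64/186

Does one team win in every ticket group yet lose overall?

P3: the Platform team 9/11 = 81.8%, Team Alpha 4/5 = 80.0% → the Platform team
P2: the Platform team 44/72 = 61.1%, Team Alpha 28/52 = 53.8% → the Platform team
P1: the Platform team 32/112 = 28.6%, Team Alpha 64/186 = 34.4% → Team Alpha
Overall: the Platform team 85/195 = 43.6%, Team Alpha 96/243 = 39.5% → the Platform team
Neither sweeps: the Platform team wins 2 of 3 groups, Team Alpha wins 1. The Platform team wins overall but not every group — no Simpson reversal.

No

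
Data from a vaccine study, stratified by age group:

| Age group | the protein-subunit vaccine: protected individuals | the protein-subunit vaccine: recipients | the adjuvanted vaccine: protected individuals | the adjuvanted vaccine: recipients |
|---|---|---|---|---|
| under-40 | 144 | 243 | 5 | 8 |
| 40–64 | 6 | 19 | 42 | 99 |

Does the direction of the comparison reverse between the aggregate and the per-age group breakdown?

Yes

Under-40: the protein-subunit vaccine 144/243 = 59.3%, the adjuvanted vaccine 5/8 = 62.5% → the adjuvanted vaccine
40–64: the protein-subunit vaccine 6/19 = 31.6%, the adjuvanted vaccine 42/99 = 42.4% → the adjuvanted vaccine
Overall: the protein-subunit vaccine 150/262 = 57.3%, the adjuvanted vaccine 47/107 = 43.9% → the protein-subunit vaccine
The adjuvanted vaccine wins each age group but the protein-subunit vaccine wins overall — the comparison reverses. The adjuvanted vaccine's recipients skew toward 40–64, which has a lower base rate.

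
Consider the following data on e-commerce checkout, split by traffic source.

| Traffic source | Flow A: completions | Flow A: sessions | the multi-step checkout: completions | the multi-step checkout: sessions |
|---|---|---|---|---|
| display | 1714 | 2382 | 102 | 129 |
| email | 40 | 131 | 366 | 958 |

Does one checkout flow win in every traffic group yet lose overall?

Display: Flow A 1714/2382 = 72.0%, the multi-step checkout 102/129 = 79.1% → the multi-step checkout
Email: Flow A 40/131 = 30.5%, the multi-step checkout 366/958 = 38.2% → the multi-step checkout
Overall: Flow A 1754/2513 = 69.8%, the multi-step checkout 468/1087 = 43.1% → Flow A
The multi-step checkout wins each traffic group but Flow A wins overall — the comparison reverses. The multi-step checkout's sessions skew toward email, which has a lower base rate.

Yes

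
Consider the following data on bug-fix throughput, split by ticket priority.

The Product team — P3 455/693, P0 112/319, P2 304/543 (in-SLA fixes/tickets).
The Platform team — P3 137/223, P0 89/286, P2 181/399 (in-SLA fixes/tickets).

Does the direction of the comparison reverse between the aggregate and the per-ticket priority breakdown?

P3: the Product team 455/693 = 65.7%, the Platform team 137/223 = 61.4% → the Product team
P0: the Product team 112/319 = 35.1%, the Platform team 89/286 = 31.1% → the Product team
P2: the Product team 304/543 = 56.0%, the Platform team 181/399 = 45.4% → the Product team
Overall: the Product team 871/1555 = 56.0%, the Platform team 407/908 = 44.8% → the Product team
The Product team wins overall and in every ticket group — no reversal.

No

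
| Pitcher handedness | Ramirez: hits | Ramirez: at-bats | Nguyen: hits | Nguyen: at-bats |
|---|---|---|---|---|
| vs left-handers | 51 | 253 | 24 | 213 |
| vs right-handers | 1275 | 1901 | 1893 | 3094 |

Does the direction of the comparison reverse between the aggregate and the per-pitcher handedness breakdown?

Vs left-handers: Ramirez 51/253 = 20.2%, Nguyen 24/213 = 11.3% → Ramirez
Vs right-handers: Ramirez 1275/1901 = 67.1%, Nguyen 1893/3094 = 61.2% → Ramirez
Overall: Ramirez 1326/2154 = 61.6%, Nguyen 1917/3307 = 58.0% → Ramirez
Ramirez wins overall and in every pitcher group — no reversal.

No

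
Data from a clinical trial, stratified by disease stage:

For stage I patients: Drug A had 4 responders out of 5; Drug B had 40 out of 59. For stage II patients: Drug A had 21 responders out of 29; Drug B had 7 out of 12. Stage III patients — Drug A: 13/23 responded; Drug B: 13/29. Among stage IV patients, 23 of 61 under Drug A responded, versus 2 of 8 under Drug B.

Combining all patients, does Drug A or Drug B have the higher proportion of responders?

Drug B

Stage I: Drug A 4/5 = 80.0%, Drug B 40/59 = 67.8% → Drug A
Stage II: Drug A 21/29 = 72.4%, Drug B 7/12 = 58.3% → Drug A
Stage III: Drug A 13/23 = 56.5%, Drug B 13/29 = 44.8% → Drug A
Stage IV: Drug A 23/61 = 37.7%, Drug B 2/8 = 25.0% → Drug A
Overall: Drug A 61/118 = 51.7%, Drug B 62/108 = 57.4% → Drug B
(Drug A wins every disease group but Drug B wins overall — Drug A's patients skew toward the low-rate stage IV group.)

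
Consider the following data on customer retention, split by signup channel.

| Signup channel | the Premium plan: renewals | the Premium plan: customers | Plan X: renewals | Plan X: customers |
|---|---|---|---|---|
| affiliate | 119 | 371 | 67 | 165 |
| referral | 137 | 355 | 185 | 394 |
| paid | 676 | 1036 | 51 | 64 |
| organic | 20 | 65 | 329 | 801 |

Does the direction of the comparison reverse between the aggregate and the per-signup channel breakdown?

Affiliate: the Premium plan 119/371 = 32.1%, Plan X 67/165 = 40.6% → Plan X
Referral: the Premium plan 137/355 = 38.6%, Plan X 185/394 = 47.0% → Plan X
Paid: the Premium plan 676/1036 = 65.3%, Plan X 51/64 = 79.7% → Plan X
Organic: the Premium plan 20/65 = 30.8%, Plan X 329/801 = 41.1% → Plan X
Overall: the Premium plan 952/1827 = 52.1%, Plan X 632/1424 = 44.4% → the Premium plan
Plan X wins each signup group but the Premium plan wins overall — the comparison reverses. Plan X's customers skew toward organic, which has a lower base rate.

Yes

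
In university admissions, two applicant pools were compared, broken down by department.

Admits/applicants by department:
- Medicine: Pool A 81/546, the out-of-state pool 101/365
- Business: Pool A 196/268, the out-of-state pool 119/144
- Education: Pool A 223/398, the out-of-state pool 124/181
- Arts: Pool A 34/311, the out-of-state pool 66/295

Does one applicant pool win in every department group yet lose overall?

Medicine: Pool A 81/546 = 14.8%, the out-of-state pool 101/365 = 27.7% → the out-of-state pool
Business: Pool A 196/268 = 73.1%, the out-of-state pool 119/144 = 82.6% → the out-of-state pool
Education: Pool A 223/398 = 56.0%, the out-of-state pool 124/181 = 68.5% → the out-of-state pool
Arts: Pool A 34/311 = 10.9%, the out-of-state pool 66/295 = 22.4% → the out-of-state pool
Overall: Pool A 534/1523 = 35.1%, the out-of-state pool 410/985 = 41.6% → the out-of-state pool
The out-of-state pool wins overall and in every department group — no reversal.

No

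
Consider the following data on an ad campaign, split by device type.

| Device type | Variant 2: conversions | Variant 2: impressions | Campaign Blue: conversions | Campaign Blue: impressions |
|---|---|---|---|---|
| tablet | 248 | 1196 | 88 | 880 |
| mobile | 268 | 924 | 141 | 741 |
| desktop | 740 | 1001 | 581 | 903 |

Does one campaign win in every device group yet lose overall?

No

Tablet: Variant 2 248/1196 = 20.7%, Campaign Blue 88/880 = 10.0% → Variant 2
Mobile: Variant 2 268/924 = 29.0%, Campaign Blue 141/741 = 19.0% → Variant 2
Desktop: Variant 2 740/1001 = 73.9%, Campaign Blue 581/903 = 64.3% → Variant 2
Overall: Variant 2 1256/3121 = 40.2%, Campaign Blue 810/2524 = 32.1% → Variant 2
Variant 2 wins overall and in every device group — no reversal.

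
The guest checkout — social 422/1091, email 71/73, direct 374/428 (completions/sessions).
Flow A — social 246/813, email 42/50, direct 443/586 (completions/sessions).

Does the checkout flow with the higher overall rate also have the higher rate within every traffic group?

Yes

Social: the guest checkout 422/1091 = 38.7%, Flow A 246/813 = 30.3% → the guest checkout
Email: the guest checkout 71/73 = 97.3%, Flow A 42/50 = 84.0% → the guest checkout
Direct: the guest checkout 374/428 = 87.4%, Flow A 443/586 = 75.6% → the guest checkout
Overall: the guest checkout 867/1592 = 54.5%, Flow A 731/1449 = 50.4% → the guest checkout
The guest checkout wins overall and in every traffic group — no reversal.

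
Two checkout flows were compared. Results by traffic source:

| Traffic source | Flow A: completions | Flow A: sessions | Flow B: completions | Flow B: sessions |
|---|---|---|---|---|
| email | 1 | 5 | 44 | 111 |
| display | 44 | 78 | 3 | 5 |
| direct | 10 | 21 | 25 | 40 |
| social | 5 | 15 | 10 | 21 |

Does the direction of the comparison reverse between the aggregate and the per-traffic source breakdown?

Email: Flow A 1/5 = 20.0%, Flow B 44/111 = 39.6% → Flow B
Display: Flow A 44/78 = 56.4%, Flow B 3/5 = 60.0% → Flow B
Direct: Flow A 10/21 = 47.6%, Flow B 25/40 = 62.5% → Flow B
Social: Flow A 5/15 = 33.3%, Flow B 10/21 = 47.6% → Flow B
Overall: Flow A 60/119 = 50.4%, Flow B 82/177 = 46.3% → Flow A
Flow B wins each traffic group but Flow A wins overall — the comparison reverses. Flow B's sessions skew toward email, which has a lower base rate.

Yes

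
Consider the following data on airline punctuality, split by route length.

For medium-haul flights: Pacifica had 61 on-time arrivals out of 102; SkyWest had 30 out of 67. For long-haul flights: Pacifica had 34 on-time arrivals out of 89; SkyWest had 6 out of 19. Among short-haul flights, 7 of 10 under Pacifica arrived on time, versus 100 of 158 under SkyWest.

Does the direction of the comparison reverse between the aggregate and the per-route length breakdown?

Yes

Medium-haul: Pacifica 61/102 = 59.8%, SkyWest 30/67 = 44.8% → Pacifica
Long-haul: Pacifica 34/89 = 38.2%, SkyWest 6/19 = 31.6% → Pacifica
Short-haul: Pacifica 7/10 = 70.0%, SkyWest 100/158 = 63.3% → Pacifica
Overall: Pacifica 102/201 = 50.7%, SkyWest 136/244 = 55.7% → SkyWest
Pacifica wins each route group but SkyWest wins overall — the comparison reverses. Pacifica's flights skew toward long-haul, which has a lower base rate.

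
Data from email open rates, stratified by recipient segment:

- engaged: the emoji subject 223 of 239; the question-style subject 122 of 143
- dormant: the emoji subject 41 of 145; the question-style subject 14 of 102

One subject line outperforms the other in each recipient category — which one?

the emoji subject

Engaged: the emoji subject 223/239 = 93.3%, the question-style subject 122/143 = 85.3% → the emoji subject
Dormant: the emoji subject 41/145 = 28.3%, the question-style subject 14/102 = 13.7% → the emoji subject
The emoji subject has the higher rate in both groups.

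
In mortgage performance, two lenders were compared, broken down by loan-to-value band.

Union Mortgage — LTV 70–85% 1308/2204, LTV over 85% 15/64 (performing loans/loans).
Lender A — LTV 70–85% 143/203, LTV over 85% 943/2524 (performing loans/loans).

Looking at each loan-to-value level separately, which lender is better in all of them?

LTV 70–85%: Union Mortgage 1308/2204 = 59.3%, Lender A 143/203 = 70.4% → Lender A
LTV over 85%: Union Mortgage 15/64 = 23.4%, Lender A 943/2524 = 37.4% → Lender A
Lender A has the higher rate in both groups.

Lender A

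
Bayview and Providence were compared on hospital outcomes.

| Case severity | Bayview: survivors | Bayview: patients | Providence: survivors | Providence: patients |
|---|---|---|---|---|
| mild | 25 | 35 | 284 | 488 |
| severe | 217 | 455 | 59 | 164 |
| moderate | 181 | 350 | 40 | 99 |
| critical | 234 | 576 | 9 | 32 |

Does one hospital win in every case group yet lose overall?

Mild: Bayview 25/35 = 71.4%, Providence 284/488 = 58.2% → Bayview
Severe: Bayview 217/455 = 47.7%, Providence 59/164 = 36.0% → Bayview
Moderate: Bayview 181/350 = 51.7%, Providence 40/99 = 40.4% → Bayview
Critical: Bayview 234/576 = 40.6%, Providence 9/32 = 28.1% → Bayview
Overall: Bayview 657/1416 = 46.4%, Providence 392/783 = 50.1% → Providence
Bayview wins each case group but Providence wins overall — the comparison reverses. Bayview's patients skew toward critical, which has a lower base rate.

Yes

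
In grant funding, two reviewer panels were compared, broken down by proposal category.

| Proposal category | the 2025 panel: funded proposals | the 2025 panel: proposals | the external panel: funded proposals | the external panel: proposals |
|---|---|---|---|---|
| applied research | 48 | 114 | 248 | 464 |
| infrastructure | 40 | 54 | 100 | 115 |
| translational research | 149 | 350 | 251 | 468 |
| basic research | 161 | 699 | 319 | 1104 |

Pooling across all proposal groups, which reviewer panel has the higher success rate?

Applied research: the 2025 panel 48/114 = 42.1%, the external panel 248/464 = 53.4% → the external panel
Infrastructure: the 2025 panel 40/54 = 74.1%, the external panel 100/115 = 87.0% → the external panel
Translational research: the 2025 panel 149/350 = 42.6%, the external panel 251/468 = 53.6% → the external panel
Basic research: the 2025 panel 161/699 = 23.0%, the external panel 319/1104 = 28.9% → the external panel
Overall: the 2025 panel 398/1217 = 32.7%, the external panel 918/2151 = 42.7% → the external panel

the external panel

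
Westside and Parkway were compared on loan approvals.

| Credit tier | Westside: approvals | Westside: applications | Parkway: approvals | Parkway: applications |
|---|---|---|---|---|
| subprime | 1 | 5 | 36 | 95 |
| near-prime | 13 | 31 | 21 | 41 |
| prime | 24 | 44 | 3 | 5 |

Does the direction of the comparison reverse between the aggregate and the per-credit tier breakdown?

Yes

Subprime: Westside 1/5 = 20.0%, Parkway 36/95 = 37.9% → Parkway
Near-prime: Westside 13/31 = 41.9%, Parkway 21/41 = 51.2% → Parkway
Prime: Westside 24/44 = 54.5%, Parkway 3/5 = 60.0% → Parkway
Overall: Westside 38/80 = 47.5%, Parkway 60/141 = 42.6% → Westside
Parkway wins each credit group but Westside wins overall — the comparison reverses. Parkway's applications skew toward subprime, which has a lower base rate.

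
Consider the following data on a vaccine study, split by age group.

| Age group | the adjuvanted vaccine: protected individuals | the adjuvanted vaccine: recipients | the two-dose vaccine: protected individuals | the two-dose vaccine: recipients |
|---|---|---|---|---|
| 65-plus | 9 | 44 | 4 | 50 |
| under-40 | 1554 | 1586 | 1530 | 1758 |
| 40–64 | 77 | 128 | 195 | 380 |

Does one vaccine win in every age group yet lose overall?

No

65-plus: the adjuvanted vaccine 9/44 = 20.5%, the two-dose vaccine 4/50 = 8.0% → the adjuvanted vaccine
Under-40: the adjuvanted vaccine 1554/1586 = 98.0%, the two-dose vaccine 1530/1758 = 87.0% → the adjuvanted vaccine
40–64: the adjuvanted vaccine 77/128 = 60.2%, the two-dose vaccine 195/380 = 51.3% → the adjuvanted vaccine
Overall: the adjuvanted vaccine 1640/1758 = 93.3%, the two-dose vaccine 1729/2188 = 79.0% → the adjuvanted vaccine
The adjuvanted vaccine wins overall and in every age group — no reversal.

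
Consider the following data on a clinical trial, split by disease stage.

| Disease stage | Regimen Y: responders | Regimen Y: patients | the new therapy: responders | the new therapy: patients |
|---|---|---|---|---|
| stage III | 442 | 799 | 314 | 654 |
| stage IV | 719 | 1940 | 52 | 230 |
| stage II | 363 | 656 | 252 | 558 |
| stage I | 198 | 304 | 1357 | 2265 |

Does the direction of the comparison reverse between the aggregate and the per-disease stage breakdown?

Yes

Stage III: Regimen Y 442/799 = 55.3%, the new therapy 314/654 = 48.0% → Regimen Y
Stage IV: Regimen Y 719/1940 = 37.1%, the new therapy 52/230 = 22.6% → Regimen Y
Stage II: Regimen Y 363/656 = 55.3%, the new therapy 252/558 = 45.2% → Regimen Y
Stage I: Regimen Y 198/304 = 65.1%, the new therapy 1357/2265 = 59.9% → Regimen Y
Overall: Regimen Y 1722/3699 = 46.6%, the new therapy 1975/3707 = 53.3% → the new therapy
Regimen Y wins each disease group but the new therapy wins overall — the comparison reverses. Regimen Y's patients skew toward stage IV, which has a lower base rate.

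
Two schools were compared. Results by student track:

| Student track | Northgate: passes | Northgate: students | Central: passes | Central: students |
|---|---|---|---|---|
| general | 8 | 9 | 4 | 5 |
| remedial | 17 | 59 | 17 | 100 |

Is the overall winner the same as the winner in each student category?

Yes

General: Northgate 8/9 = 88.9%, Central 4/5 = 80.0% → Northgate
Remedial: Northgate 17/59 = 28.8%, Central 17/100 = 17.0% → Northgate
Overall: Northgate 25/68 = 36.8%, Central 21/105 = 20.0% → Northgate
Northgate wins overall and in every student group — no reversal.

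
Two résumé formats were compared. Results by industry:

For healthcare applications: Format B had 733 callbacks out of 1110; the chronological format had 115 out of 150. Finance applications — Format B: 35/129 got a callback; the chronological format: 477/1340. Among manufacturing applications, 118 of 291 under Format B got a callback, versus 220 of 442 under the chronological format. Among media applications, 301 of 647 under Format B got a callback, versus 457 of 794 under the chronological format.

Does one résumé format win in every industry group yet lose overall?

Healthcare: Format B 733/1110 = 66.0%, the chronological format 115/150 = 76.7% → the chronological format
Finance: Format B 35/129 = 27.1%, the chronological format 477/1340 = 35.6% → the chronological format
Manufacturing: Format B 118/291 = 40.5%, the chronological format 220/442 = 49.8% → the chronological format
Media: Format B 301/647 = 46.5%, the chronological format 457/794 = 57.6% → the chronological format
Overall: Format B 1187/2177 = 54.5%, the chronological format 1269/2726 = 46.6% → Format B
The chronological format wins each industry group but Format B wins overall — the comparison reverses. The chronological format's applications skew toward finance, which has a lower base rate.

Yes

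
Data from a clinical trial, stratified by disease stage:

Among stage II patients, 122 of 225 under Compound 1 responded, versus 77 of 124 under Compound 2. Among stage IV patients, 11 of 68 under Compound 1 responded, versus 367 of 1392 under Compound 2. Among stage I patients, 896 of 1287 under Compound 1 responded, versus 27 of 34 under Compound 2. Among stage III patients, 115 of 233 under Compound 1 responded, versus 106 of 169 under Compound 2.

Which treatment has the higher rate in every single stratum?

Compound 2

Stage II: Compound 1 122/225 = 54.2%, Compound 2 77/124 = 62.1% → Compound 2
Stage IV: Compound 1 11/68 = 16.2%, Compound 2 367/1392 = 26.4% → Compound 2
Stage I: Compound 1 896/1287 = 69.6%, Compound 2 27/34 = 79.4% → Compound 2
Stage III: Compound 1 115/233 = 49.4%, Compound 2 106/169 = 62.7% → Compound 2
Compound 2 has the higher rate in all 4 groups.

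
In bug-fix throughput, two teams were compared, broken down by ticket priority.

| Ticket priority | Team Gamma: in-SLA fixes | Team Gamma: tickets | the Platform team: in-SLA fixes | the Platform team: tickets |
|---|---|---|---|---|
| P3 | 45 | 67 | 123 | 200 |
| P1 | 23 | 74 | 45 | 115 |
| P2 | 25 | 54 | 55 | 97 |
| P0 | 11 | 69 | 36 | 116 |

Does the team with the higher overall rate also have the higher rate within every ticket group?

No

P3: Team Gamma 45/67 = 67.2%, the Platform team 123/200 = 61.5% → Team Gamma
P1: Team Gamma 23/74 = 31.1%, the Platform team 45/115 = 39.1% → the Platform team
P2: Team Gamma 25/54 = 46.3%, the Platform team 55/97 = 56.7% → the Platform team
P0: Team Gamma 11/69 = 15.9%, the Platform team 36/116 = 31.0% → the Platform team
Overall: Team Gamma 104/264 = 39.4%, the Platform team 259/528 = 49.1% → the Platform team
Neither sweeps: Team Gamma wins 1 of 4 groups, the Platform team wins 3. The Platform team wins overall but not every group — no Simpson reversal.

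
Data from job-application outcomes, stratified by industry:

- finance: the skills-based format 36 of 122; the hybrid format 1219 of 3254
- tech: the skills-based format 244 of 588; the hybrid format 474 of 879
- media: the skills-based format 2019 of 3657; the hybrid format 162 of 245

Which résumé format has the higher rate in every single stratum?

the hybrid format

Finance: the skills-based format 36/122 = 29.5%, the hybrid format 1219/3254 = 37.5% → the hybrid format
Tech: the skills-based format 244/588 = 41.5%, the hybrid format 474/879 = 53.9% → the hybrid format
Media: the skills-based format 2019/3657 = 55.2%, the hybrid format 162/245 = 66.1% → the hybrid format
The hybrid format has the higher rate in all 3 groups.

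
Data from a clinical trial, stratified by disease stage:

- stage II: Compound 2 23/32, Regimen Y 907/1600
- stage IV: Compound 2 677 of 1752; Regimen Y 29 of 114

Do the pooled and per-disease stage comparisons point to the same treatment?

No

Stage II: Compound 2 23/32 = 71.9%, Regimen Y 907/1600 = 56.7% → Compound 2
Stage IV: Compound 2 677/1752 = 38.6%, Regimen Y 29/114 = 25.4% → Compound 2
Overall: Compound 2 700/1784 = 39.2%, Regimen Y 936/1714 = 54.6% → Regimen Y
Compound 2 wins each disease group but Regimen Y wins overall — the comparison reverses. Compound 2's patients skew toward stage IV, which has a lower base rate.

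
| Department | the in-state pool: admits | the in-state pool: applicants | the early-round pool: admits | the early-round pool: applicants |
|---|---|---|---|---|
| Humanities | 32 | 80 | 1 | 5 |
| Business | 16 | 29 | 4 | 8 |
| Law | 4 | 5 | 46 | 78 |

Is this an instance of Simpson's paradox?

Yes

Humanities: the in-state pool 32/80 = 40.0%, the early-round pool 1/5 = 20.0% → the in-state pool
Business: the in-state pool 16/29 = 55.2%, the early-round pool 4/8 = 50.0% → the in-state pool
Law: the in-state pool 4/5 = 80.0%, the early-round pool 46/78 = 59.0% → the in-state pool
Overall: the in-state pool 52/114 = 45.6%, the early-round pool 51/91 = 56.0% → the early-round pool
The in-state pool wins each department group but the early-round pool wins overall — the comparison reverses. The in-state pool's applicants skew toward Humanities, which has a lower base rate.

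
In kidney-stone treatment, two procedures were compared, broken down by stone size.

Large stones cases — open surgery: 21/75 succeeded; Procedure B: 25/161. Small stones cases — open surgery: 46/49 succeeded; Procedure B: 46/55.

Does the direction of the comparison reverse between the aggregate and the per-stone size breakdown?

Large stones: open surgery 21/75 = 28.0%, Procedure B 25/161 = 15.5% → open surgery
Small stones: open surgery 46/49 = 93.9%, Procedure B 46/55 = 83.6% → open surgery
Overall: open surgery 67/124 = 54.0%, Procedure B 71/216 = 32.9% → open surgery
Open surgery wins overall and in every stone group — no reversal.

No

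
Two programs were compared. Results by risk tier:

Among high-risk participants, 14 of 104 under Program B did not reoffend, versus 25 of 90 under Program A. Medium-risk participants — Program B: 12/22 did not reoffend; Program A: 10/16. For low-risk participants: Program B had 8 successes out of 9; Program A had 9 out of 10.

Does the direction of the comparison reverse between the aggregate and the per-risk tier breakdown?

High-risk: Program B 14/104 = 13.5%, Program A 25/90 = 27.8% → Program A
Medium-risk: Program B 12/22 = 54.5%, Program A 10/16 = 62.5% → Program A
Low-risk: Program B 8/9 = 88.9%, Program A 9/10 = 90.0% → Program A
Overall: Program B 34/135 = 25.2%, Program A 44/116 = 37.9% → Program A
Program A wins overall and in every risk group — no reversal.

No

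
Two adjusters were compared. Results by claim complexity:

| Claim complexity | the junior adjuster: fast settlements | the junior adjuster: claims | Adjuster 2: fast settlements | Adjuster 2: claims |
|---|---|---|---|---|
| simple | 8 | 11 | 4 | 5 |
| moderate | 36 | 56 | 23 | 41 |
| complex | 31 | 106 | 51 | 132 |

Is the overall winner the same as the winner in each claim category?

No

Simple: the junior adjuster 8/11 = 72.7%, Adjuster 2 4/5 = 80.0% → Adjuster 2
Moderate: the junior adjuster 36/56 = 64.3%, Adjuster 2 23/41 = 56.1% → the junior adjuster
Complex: the junior adjuster 31/106 = 29.2%, Adjuster 2 51/132 = 38.6% → Adjuster 2
Overall: the junior adjuster 75/173 = 43.4%, Adjuster 2 78/178 = 43.8% → Adjuster 2
Neither sweeps: the junior adjuster wins 1 of 3 groups, Adjuster 2 wins 2. Adjuster 2 wins overall but not every group — no Simpson reversal.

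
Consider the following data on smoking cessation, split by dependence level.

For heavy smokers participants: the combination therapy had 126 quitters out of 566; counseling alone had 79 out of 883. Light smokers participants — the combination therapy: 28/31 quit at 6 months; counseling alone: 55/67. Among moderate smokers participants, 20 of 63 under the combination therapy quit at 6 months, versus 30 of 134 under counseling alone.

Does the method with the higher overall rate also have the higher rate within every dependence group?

Heavy smokers: the combination therapy 126/566 = 22.3%, counseling alone 79/883 = 8.9% → the combination therapy
Light smokers: the combination therapy 28/31 = 90.3%, counseling alone 55/67 = 82.1% → the combination therapy
Moderate smokers: the combination therapy 20/63 = 31.7%, counseling alone 30/134 = 22.4% → the combination therapy
Overall: the combination therapy 174/660 = 26.4%, counseling alone 164/1084 = 15.1% → the combination therapy
The combination therapy wins overall and in every dependence group — no reversal.

Yes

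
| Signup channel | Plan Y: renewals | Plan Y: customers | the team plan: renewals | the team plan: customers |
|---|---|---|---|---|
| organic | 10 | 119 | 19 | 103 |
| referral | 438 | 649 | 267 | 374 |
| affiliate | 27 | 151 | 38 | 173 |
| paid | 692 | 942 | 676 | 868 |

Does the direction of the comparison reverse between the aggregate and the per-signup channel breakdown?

Organic: Plan Y 10/119 = 8.4%, the team plan 19/103 = 18.4% → the team plan
Referral: Plan Y 438/649 = 67.5%, the team plan 267/374 = 71.4% → the team plan
Affiliate: Plan Y 27/151 = 17.9%, the team plan 38/173 = 22.0% → the team plan
Paid: Plan Y 692/942 = 73.5%, the team plan 676/868 = 77.9% → the team plan
Overall: Plan Y 1167/1861 = 62.7%, the team plan 1000/1518 = 65.9% → the team plan
The team plan wins overall and in every signup group — no reversal.

No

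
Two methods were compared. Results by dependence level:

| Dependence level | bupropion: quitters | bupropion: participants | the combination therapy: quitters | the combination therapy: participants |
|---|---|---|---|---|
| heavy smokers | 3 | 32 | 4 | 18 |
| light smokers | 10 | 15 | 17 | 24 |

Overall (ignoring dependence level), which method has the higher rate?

the combination therapy

Heavy smokers: bupropion 3/32 = 9.4%, the combination therapy 4/18 = 22.2% → the combination therapy
Light smokers: bupropion 10/15 = 66.7%, the combination therapy 17/24 = 70.8% → the combination therapy
Overall: bupropion 13/47 = 27.7%, the combination therapy 21/42 = 50.0% → the combination therapy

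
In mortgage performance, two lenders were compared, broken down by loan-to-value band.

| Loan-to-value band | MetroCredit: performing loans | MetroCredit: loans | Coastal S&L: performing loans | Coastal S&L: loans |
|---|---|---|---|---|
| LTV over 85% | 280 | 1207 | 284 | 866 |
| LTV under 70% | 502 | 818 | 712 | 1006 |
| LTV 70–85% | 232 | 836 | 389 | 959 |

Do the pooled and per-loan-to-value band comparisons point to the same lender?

Yes

LTV over 85%: MetroCredit 280/1207 = 23.2%, Coastal S&L 284/866 = 32.8% → Coastal S&L
LTV under 70%: MetroCredit 502/818 = 61.4%, Coastal S&L 712/1006 = 70.8% → Coastal S&L
LTV 70–85%: MetroCredit 232/836 = 27.8%, Coastal S&L 389/959 = 40.6% → Coastal S&L
Overall: MetroCredit 1014/2861 = 35.4%, Coastal S&L 1385/2831 = 48.9% → Coastal S&L
Coastal S&L wins overall and in every loan-to-value group — no reversal.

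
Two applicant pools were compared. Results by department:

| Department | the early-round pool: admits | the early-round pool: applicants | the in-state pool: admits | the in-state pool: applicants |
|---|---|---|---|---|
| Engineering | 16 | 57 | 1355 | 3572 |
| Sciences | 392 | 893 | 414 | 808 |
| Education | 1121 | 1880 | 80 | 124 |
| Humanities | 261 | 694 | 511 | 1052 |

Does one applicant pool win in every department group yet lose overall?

Yes

Engineering: the early-round pool 16/57 = 28.1%, the in-state pool 1355/3572 = 37.9% → the in-state pool
Sciences: the early-round pool 392/893 = 43.9%, the in-state pool 414/808 = 51.2% → the in-state pool
Education: the early-round pool 1121/1880 = 59.6%, the in-state pool 80/124 = 64.5% → the in-state pool
Humanities: the early-round pool 261/694 = 37.6%, the in-state pool 511/1052 = 48.6% → the in-state pool
Overall: the early-round pool 1790/3524 = 50.8%, the in-state pool 2360/5556 = 42.5% → the early-round pool
The in-state pool wins each department group but the early-round pool wins overall — the comparison reverses. The in-state pool's applicants skew toward Engineering, which has a lower base rate.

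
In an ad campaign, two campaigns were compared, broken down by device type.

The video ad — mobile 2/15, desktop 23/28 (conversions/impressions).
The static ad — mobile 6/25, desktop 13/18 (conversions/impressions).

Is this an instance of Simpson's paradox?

Mobile: the video ad 2/15 = 13.3%, the static ad 6/25 = 24.0% → the static ad
Desktop: the video ad 23/28 = 82.1%, the static ad 13/18 = 72.2% → the video ad
Overall: the video ad 25/43 = 58.1%, the static ad 19/43 = 44.2% → the video ad
Neither sweeps: the video ad wins 1 of 2 groups, the static ad wins 1. The video ad wins overall but not every group — no Simpson reversal.

No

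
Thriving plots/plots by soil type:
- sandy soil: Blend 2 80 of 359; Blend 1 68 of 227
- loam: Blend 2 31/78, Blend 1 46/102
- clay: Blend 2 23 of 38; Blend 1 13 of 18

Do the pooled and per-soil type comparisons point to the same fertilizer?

Sandy soil: Blend 2 80/359 = 22.3%, Blend 1 68/227 = 30.0% → Blend 1
Loam: Blend 2 31/78 = 39.7%, Blend 1 46/102 = 45.1% → Blend 1
Clay: Blend 2 23/38 = 60.5%, Blend 1 13/18 = 72.2% → Blend 1
Overall: Blend 2 134/475 = 28.2%, Blend 1 127/347 = 36.6% → Blend 1
Blend 1 wins overall and in every soil group — no reversal.

Yes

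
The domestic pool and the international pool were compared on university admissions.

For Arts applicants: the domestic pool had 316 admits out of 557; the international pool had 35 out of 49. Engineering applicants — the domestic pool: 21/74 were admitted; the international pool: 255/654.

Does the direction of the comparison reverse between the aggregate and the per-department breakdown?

Yes

Arts: the domestic pool 316/557 = 56.7%, the international pool 35/49 = 71.4% → the international pool
Engineering: the domestic pool 21/74 = 28.4%, the international pool 255/654 = 39.0% → the international pool
Overall: the domestic pool 337/631 = 53.4%, the international pool 290/703 = 41.3% → the domestic pool
The international pool wins each department group but the domestic pool wins overall — the comparison reverses. The international pool's applicants skew toward Engineering, which has a lower base rate.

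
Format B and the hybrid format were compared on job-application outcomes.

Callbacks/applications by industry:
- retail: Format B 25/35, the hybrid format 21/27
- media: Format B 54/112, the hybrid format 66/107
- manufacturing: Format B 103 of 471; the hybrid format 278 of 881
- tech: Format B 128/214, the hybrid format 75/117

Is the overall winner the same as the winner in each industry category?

Yes

Retail: Format B 25/35 = 71.4%, the hybrid format 21/27 = 77.8% → the hybrid format
Media: Format B 54/112 = 48.2%, the hybrid format 66/107 = 61.7% → the hybrid format
Manufacturing: Format B 103/471 = 21.9%, the hybrid format 278/881 = 31.6% → the hybrid format
Tech: Format B 128/214 = 59.8%, the hybrid format 75/117 = 64.1% → the hybrid format
Overall: Format B 310/832 = 37.3%, the hybrid format 440/1132 = 38.9% → the hybrid format
The hybrid format wins overall and in every industry group — no reversal.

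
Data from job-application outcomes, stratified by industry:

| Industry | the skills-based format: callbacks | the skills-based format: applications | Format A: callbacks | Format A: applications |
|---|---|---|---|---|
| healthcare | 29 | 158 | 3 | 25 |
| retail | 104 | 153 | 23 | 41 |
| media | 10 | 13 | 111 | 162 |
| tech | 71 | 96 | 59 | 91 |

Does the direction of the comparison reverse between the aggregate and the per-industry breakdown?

Healthcare: the skills-based format 29/158 = 18.4%, Format A 3/25 = 12.0% → the skills-based format
Retail: the skills-based format 104/153 = 68.0%, Format A 23/41 = 56.1% → the skills-based format
Media: the skills-based format 10/13 = 76.9%, Format A 111/162 = 68.5% → the skills-based format
Tech: the skills-based format 71/96 = 74.0%, Format A 59/91 = 64.8% → the skills-based format
Overall: the skills-based format 214/420 = 51.0%, Format A 196/319 = 61.4% → Format A
The skills-based format wins each industry group but Format A wins overall — the comparison reverses. The skills-based format's applications skew toward healthcare, which has a lower base rate.

Yes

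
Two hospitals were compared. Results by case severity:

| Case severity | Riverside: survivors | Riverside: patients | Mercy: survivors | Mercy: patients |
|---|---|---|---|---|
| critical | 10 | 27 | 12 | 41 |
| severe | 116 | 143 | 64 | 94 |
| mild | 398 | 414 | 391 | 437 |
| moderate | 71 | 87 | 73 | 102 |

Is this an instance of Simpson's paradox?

Critical: Riverside 10/27 = 37.0%, Mercy 12/41 = 29.3% → Riverside
Severe: Riverside 116/143 = 81.1%, Mercy 64/94 = 68.1% → Riverside
Mild: Riverside 398/414 = 96.1%, Mercy 391/437 = 89.5% → Riverside
Moderate: Riverside 71/87 = 81.6%, Mercy 73/102 = 71.6% → Riverside
Overall: Riverside 595/671 = 88.7%, Mercy 540/674 = 80.1% → Riverside
Riverside wins overall and in every case group — no reversal.

No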